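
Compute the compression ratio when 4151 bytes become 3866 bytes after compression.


Ratio = original / compressed = 4151 / 3866 = 1.0737

1.0737


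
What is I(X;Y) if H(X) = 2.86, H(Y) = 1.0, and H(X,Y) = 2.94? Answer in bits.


I(X;Y) = H(X) + H(Y) - H(X,Y) = 2.86 + 1.0 - 2.94 = 0.92

0.92 bits


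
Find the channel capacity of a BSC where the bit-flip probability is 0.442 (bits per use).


H(p) = -p*log2(p) - (1-p)*log2(1-p) = -0.442*log2(0.442) - 0.558*log2(0.558) = 0.520624 + 0.469648 = 0.9903. C = 1 - H(p) = 1 - 0.9903 = 0.0097

0.0097 bits


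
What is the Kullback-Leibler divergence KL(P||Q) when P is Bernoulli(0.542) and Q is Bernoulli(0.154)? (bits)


KL = p*log2(p/q) + (1-p)*log2((1-p)/(1-q)) = 0.542*log2(0.542/0.154) + 0.458*log2(0.458/0.846) = 0.5785

0.5785 bits


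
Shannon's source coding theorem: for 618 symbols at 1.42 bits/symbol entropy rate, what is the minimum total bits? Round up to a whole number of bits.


Minimum bits >= n * H = 618 * 1.42 = 877.56, rounded up to a whole number of bits = 878

878 bits


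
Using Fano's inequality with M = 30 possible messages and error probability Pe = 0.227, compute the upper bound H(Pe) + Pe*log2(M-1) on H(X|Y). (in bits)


H(Pe) = -Pe*log2(Pe) - (1-Pe)*log2(1-Pe) = -0.227*log2(0.227) - 0.773*log2(0.773) = 0.485607 + 0.287138 = 0.7727. Pe*log2(M-1) = 0.227*log2(29) = 1.102762. Bound = H(Pe) + Pe*log2(M-1) = 0.485607 + 0.287138 + 1.102762 = 1.8755

1.8755 bits


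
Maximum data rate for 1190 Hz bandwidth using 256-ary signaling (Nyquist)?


Rate = 2 * B * log2(M) = 2 * 1190 * 8.0 = 19040.0

19040.0 bps


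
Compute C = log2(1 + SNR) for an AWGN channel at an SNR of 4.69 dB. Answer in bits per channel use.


SNR_linear = 10^(4.69/10) = 2.9444; C = log2(1 + SNR_linear) = log2(1 + 2.9444) = 1.9798

1.9798 bits/channel use


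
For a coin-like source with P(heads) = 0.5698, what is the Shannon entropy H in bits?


H = -p*log2(p) - (1-p)*log2(1-p). -0.5698*log2(0.5698) = 0.462377; -0.4302*log2(0.4302) = 0.523519. H = 0.462377 + 0.523519 = 0.9859

0.9859 bits


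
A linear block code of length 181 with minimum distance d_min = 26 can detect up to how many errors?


Detection capability = d_min - 1 = 26 - 1 = 25

25 errors


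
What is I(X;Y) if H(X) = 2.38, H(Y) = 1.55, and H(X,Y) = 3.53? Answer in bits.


I(X;Y) = H(X) + H(Y) - H(X,Y) = 2.38 + 1.55 - 3.53 = 0.4

0.4 bits


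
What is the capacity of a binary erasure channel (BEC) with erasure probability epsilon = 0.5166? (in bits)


C = 1 - epsilon = 1 - 0.5166 = 0.4834

0.4834 bits


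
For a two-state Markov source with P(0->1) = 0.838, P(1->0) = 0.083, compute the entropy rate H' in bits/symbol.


Stationary distribution: pi_0 = p10/(p01+p10) = 0.0901, pi_1 = 0.9099. Entropy rate H' = pi_0*H(p01) + pi_1*H(p10) = 0.0901*0.6391 + 0.9099*0.4127 = 0.4331

0.4331 bits/symbol


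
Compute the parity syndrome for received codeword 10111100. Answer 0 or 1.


Syndrome = XOR of all bits = 1 XOR 0 XOR 1 XOR 1 XOR 1 XOR 1 XOR 0 XOR 0 = 1

1


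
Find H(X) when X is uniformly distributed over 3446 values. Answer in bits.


H = log2(n) = log2(3446) = 11.7507

11.7507 bits


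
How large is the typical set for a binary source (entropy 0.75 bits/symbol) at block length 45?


log2|A_typical| = nH = 45 * 0.75 = 33.75, so |A_typical| ~ 2^33.75 = 1.445e+10

1.445e+10


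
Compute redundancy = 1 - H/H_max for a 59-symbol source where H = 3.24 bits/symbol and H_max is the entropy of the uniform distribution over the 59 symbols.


H_max = log2(K) = log2(59) = 5.8826 bits/symbol. Redundancy = 1 - H/H_max = 1 - 3.24/5.8826 = 1 - 0.5508 = 0.4492

0.4492


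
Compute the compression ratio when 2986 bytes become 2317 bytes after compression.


Ratio = original / compressed = 2986 / 2317 = 1.2887

1.2887


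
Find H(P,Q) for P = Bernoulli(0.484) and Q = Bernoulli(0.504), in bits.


H(P,Q) = -p*log2(q) - (1-p)*log2(1-q). -0.484*log2(0.504) = 0.478436; -0.516*log2(0.496) = 0.521979. H(P,Q) = 0.478436 + 0.521979 = 1.0004

1.0004 bits


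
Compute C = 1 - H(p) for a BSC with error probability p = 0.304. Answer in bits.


H(p) = -p*log2(p) - (1-p)*log2(1-p) = -0.304*log2(0.304) - 0.696*log2(0.696) = 0.522228 + 0.363897 = 0.8861. C = 1 - H(p) = 1 - 0.8861 = 0.1139

0.1139 bits


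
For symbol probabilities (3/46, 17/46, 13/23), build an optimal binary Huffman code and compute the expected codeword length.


Huffman construction (repeatedly merge the two least-probable nodes; each merge adds 1 bit to every symbol beneath it): 3/46 + 17/46 = 10/23; 10/23 + 13/23 = 1. Resulting codeword lengths (in the order the probabilities were given): (2, 2, 1). L_avg = sum(p_i * l_i) = 3/46*2 + 17/46*2 + 13/23*1 = 33/23 = 1.4348

1.4348 bits


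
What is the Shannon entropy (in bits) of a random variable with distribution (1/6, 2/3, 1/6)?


H = -sum(p_i * log2(p_i)). Terms: -(1/6)*log2(1/6) = 0.430827; -(2/3)*log2(2/3) = 0.389975; -(1/6)*log2(1/6) = 0.430827. H = 0.430827 + 0.389975 + 0.430827 = 1.2516

1.2516 bits


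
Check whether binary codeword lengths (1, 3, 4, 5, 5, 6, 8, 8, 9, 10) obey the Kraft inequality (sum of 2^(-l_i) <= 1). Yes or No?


Kraft sum = sum(2^(-l_i)) = 0.7764, need <= 1. Result: satisfied (a binary prefix-free code with these lengths exists)

Yes


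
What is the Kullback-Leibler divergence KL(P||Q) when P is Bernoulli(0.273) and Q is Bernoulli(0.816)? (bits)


KL = p*log2(p/q) + (1-p)*log2((1-p)/(1-q)) = 0.273*log2(0.273/0.816) + 0.727*log2(0.727/0.184) = 1.0098

1.0098 bits


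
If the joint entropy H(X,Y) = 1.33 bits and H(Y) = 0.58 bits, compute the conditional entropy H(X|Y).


H(X|Y) = H(X,Y) - H(Y) = 1.33 - 0.58 = 0.75

0.75 bits


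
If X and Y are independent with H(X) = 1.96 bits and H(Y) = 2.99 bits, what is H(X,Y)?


For independent variables, H(X,Y) = H(X) + H(Y) = 1.96 + 2.99 = 4.95

4.95 bits


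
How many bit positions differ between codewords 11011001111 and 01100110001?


Count differing positions: ^ . ^ ^ ^ ^ ^ ^ ^ ^ . = 9 differences

9


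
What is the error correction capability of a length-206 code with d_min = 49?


Correction capability = floor((d-1)/2) = floor((49-1)/2) = 24

24 errors


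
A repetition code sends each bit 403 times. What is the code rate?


Rate = k/n = 1/403

1/403


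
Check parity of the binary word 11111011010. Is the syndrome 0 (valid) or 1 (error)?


Syndrome = XOR of all bits = 1 XOR 1 XOR 1 XOR 1 XOR 1 XOR 0 XOR 1 XOR 1 XOR 0 XOR 1 XOR 0 = 0

0


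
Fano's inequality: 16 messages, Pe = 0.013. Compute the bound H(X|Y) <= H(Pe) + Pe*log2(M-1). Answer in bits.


H(Pe) = -Pe*log2(Pe) - (1-Pe)*log2(1-Pe) = -0.013*log2(0.013) - 0.987*log2(0.987) = 0.081449 + 0.018633 = 0.1001. Pe*log2(M-1) = 0.013*log2(15) = 0.050790. Bound = H(Pe) + Pe*log2(M-1) = 0.081449 + 0.018633 + 0.050790 = 0.1509

0.1509 bits


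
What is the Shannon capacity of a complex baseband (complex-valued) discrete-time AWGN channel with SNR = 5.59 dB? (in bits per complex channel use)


SNR_linear = 10^(5.59/10) = 3.6224; C = log2(1 + SNR_linear) = log2(1 + 3.6224) = 2.2087

2.2087 bits/channel use


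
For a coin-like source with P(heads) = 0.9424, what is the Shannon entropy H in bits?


H = -p*log2(p) - (1-p)*log2(1-p). -0.9424*log2(0.9424) = 0.080659; -0.0576*log2(0.0576) = 0.237185. H = 0.080659 + 0.237185 = 0.3178

0.3178 bits


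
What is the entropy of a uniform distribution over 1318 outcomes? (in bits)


H = log2(n) = log2(1318) = 10.3641

10.3641 bits


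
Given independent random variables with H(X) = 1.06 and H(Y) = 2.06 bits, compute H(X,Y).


For independent variables, H(X,Y) = H(X) + H(Y) = 1.06 + 2.06 = 3.12

3.12 bits


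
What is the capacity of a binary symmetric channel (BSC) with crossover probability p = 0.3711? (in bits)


H(p) = -p*log2(p) - (1-p)*log2(1-p) = -0.3711*log2(0.3711) - 0.6289*log2(0.6289) = 0.530718 + 0.420795 = 0.9515. C = 1 - H(p) = 1 - 0.9515 = 0.0485

0.0485 bits


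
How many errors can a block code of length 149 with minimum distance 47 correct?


Correction capability = floor((d-1)/2) = floor((47-1)/2) = 23

23 errors


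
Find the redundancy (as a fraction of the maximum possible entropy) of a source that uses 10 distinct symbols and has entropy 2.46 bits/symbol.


H_max = log2(K) = log2(10) = 3.3219 bits/symbol. Redundancy = 1 - H/H_max = 1 - 2.46/3.3219 = 1 - 0.7405 = 0.2595

0.2595


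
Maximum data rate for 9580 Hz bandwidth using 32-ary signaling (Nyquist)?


Rate = 2 * B * log2(M) = 2 * 9580 * 5.0 = 95800.0

95800.0 bps


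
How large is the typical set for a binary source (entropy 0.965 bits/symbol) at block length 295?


log2|A_typical| = nH = 295 * 0.965 = 284.675, so |A_typical| ~ 2^284.675 = 4.963e+85

4.963e+85


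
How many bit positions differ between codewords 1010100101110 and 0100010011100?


Count differing positions: ^ ^ ^ . ^ ^ . ^ ^ . . ^ . = 8 differences

8


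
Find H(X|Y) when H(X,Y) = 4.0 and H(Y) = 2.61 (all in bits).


H(X|Y) = H(X,Y) - H(Y) = 4.0 - 2.61 = 1.39

1.39 bits


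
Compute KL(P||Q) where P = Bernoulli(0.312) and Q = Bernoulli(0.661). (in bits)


KL = p*log2(p/q) + (1-p)*log2((1-p)/(1-q)) = 0.312*log2(0.312/0.661) + 0.688*log2(0.688/0.339) = 0.3646

0.3646 bits


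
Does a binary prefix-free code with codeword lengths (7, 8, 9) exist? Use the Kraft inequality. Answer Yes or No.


Kraft sum = sum(2^(-l_i)) = 0.0137, need <= 1. Result: satisfied (a binary prefix-free code with these lengths exists)

Yes


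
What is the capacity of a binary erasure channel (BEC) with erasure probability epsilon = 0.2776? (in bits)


C = 1 - epsilon = 1 - 0.2776 = 0.7224

0.7224 bits


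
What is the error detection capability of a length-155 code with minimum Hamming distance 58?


Detection capability = d_min - 1 = 58 - 1 = 57

57 errors


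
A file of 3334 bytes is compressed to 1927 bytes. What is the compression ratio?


Ratio = original / compressed = 3334 / 1927 = 1.7302

1.7302


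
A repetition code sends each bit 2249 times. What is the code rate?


Rate = k/n = 1/2249

1/2249


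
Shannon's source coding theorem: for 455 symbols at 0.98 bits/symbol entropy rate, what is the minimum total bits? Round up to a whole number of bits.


Minimum bits >= n * H = 455 * 0.98 = 445.9, rounded up to a whole number of bits = 446

446 bits


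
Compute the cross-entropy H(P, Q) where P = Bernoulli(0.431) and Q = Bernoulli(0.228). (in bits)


H(P,Q) = -p*log2(q) - (1-p)*log2(1-q). -0.431*log2(0.228) = 0.919277; -0.569*log2(0.772) = 0.212423. H(P,Q) = 0.919277 + 0.212423 = 1.1317

1.1317 bits


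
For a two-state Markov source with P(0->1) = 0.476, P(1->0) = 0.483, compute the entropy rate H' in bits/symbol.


Stationary distribution: pi_0 = p10/(p01+p10) = 0.5036, pi_1 = 0.4964. Entropy rate H' = pi_0*H(p01) + pi_1*H(p10) = 0.5036*0.9983 + 0.4964*0.9992 = 0.9987

0.9987 bits/symbol


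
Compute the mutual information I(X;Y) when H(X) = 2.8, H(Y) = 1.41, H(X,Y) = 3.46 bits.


I(X;Y) = H(X) + H(Y) - H(X,Y) = 2.8 + 1.41 - 3.46 = 0.75

0.75 bits


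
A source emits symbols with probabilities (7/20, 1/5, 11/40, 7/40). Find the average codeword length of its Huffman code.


Huffman construction (repeatedly merge the two least-probable nodes; each merge adds 1 bit to every symbol beneath it): 7/40 + 1/5 = 3/8; 11/40 + 7/20 = 5/8; 3/8 + 5/8 = 1. Resulting codeword lengths (in the order the probabilities were given): (2, 2, 2, 2). L_avg = sum(p_i * l_i) = 7/20*2 + 1/5*2 + 11/40*2 + 7/40*2 = 2

2.0 bits


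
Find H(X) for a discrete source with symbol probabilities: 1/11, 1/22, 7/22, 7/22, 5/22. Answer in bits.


H = -sum(p_i * log2(p_i)). Terms: -(1/11)*log2(1/11) = 0.314494; -(1/22)*log2(1/22) = 0.202701; -(7/22)*log2(7/22) = 0.525661; -(7/22)*log2(7/22) = 0.525661; -(5/22)*log2(5/22) = 0.485796. H = 0.314494 + 0.202701 + 0.525661 + 0.525661 + 0.485796 = 2.0543

2.0543 bits


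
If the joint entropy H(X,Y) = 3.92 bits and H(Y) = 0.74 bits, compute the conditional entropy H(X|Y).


H(X|Y) = H(X,Y) - H(Y) = 3.92 - 0.74 = 3.18

3.18 bits


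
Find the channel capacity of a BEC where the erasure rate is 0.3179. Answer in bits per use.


C = 1 - epsilon = 1 - 0.3179 = 0.6821

0.6821 bits


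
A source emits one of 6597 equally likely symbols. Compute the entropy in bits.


H = log2(n) = log2(6597) = 12.6876

12.6876 bits


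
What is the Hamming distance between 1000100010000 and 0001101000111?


Count differing positions: ^ . . ^ . . ^ . ^ . ^ ^ ^ = 7 differences

7


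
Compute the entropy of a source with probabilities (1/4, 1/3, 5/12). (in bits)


H = -sum(p_i * log2(p_i)). Terms: -(1/4)*log2(1/4) = 0.500000; -(1/3)*log2(1/3) = 0.528321; -(5/12)*log2(5/12) = 0.526264. H = 0.500000 + 0.528321 + 0.526264 = 1.5546

1.5546 bits


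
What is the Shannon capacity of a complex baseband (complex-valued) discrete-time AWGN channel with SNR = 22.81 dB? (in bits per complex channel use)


SNR_linear = 10^(22.81/10) = 190.9853; C = log2(1 + SNR_linear) = log2(1 + 190.9853) = 7.5849

7.5849 bits/channel use


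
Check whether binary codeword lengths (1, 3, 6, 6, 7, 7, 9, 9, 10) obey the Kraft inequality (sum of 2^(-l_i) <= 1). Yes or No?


Kraft sum = sum(2^(-l_i)) = 0.6768, need <= 1. Result: satisfied (a binary prefix-free code with these lengths exists)

Yes


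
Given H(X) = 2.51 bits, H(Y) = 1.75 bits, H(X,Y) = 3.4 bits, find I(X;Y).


I(X;Y) = H(X) + H(Y) - H(X,Y) = 2.51 + 1.75 - 3.4 = 0.86

0.86 bits


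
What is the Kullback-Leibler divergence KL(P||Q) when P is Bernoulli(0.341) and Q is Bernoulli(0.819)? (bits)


KL = p*log2(p/q) + (1-p)*log2((1-p)/(1-q)) = 0.341*log2(0.341/0.819) + 0.659*log2(0.659/0.181) = 0.7975

0.7975 bits


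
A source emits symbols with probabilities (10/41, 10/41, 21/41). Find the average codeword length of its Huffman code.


Huffman construction (repeatedly merge the two least-probable nodes; each merge adds 1 bit to every symbol beneath it): 10/41 + 10/41 = 20/41; 20/41 + 21/41 = 1. Resulting codeword lengths (in the order the probabilities were given): (2, 2, 1). L_avg = sum(p_i * l_i) = 10/41*2 + 10/41*2 + 21/41*1 = 61/41 = 1.4878

1.4878 bits


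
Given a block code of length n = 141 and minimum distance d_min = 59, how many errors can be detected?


Detection capability = d_min - 1 = 59 - 1 = 58

58 errors


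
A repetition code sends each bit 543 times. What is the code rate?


Rate = k/n = 1/543

1/543


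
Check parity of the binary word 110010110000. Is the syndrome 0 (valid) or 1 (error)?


Syndrome = XOR of all bits = 1 XOR 1 XOR 0 XOR 0 XOR 1 XOR 0 XOR 1 XOR 1 XOR 0 XOR 0 XOR 0 XOR 0 = 1

1


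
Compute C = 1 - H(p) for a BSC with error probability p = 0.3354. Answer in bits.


H(p) = -p*log2(p) - (1-p)*log2(1-p) = -0.3354*log2(0.3354) - 0.6646*log2(0.6646) = 0.528606 + 0.391743 = 0.9203. C = 1 - H(p) = 1 - 0.9203 = 0.0797

0.0797 bits


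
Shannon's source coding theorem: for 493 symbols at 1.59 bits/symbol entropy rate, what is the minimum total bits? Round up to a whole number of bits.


Minimum bits >= n * H = 493 * 1.59 = 783.87, rounded up to a whole number of bits = 784

784 bits


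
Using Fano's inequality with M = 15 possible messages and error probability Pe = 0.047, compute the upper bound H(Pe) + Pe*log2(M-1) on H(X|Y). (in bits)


H(Pe) = -Pe*log2(Pe) - (1-Pe)*log2(1-Pe) = -0.047*log2(0.047) - 0.953*log2(0.953) = 0.207326 + 0.066188 = 0.2735. Pe*log2(M-1) = 0.047*log2(14) = 0.178946. Bound = H(Pe) + Pe*log2(M-1) = 0.207326 + 0.066188 + 0.178946 = 0.4525

0.4525 bits


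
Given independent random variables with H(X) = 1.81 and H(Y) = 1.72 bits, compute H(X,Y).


For independent variables, H(X,Y) = H(X) + H(Y) = 1.81 + 1.72 = 3.53

3.53 bits


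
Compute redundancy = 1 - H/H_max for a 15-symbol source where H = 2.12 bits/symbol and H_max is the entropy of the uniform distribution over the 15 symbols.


H_max = log2(K) = log2(15) = 3.9069 bits/symbol. Redundancy = 1 - H/H_max = 1 - 2.12/3.9069 = 1 - 0.5426 = 0.4574

0.4574


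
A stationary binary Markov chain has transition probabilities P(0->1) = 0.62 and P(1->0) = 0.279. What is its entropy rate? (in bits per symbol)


Stationary distribution: pi_0 = p10/(p01+p10) = 0.3103, pi_1 = 0.6897. Entropy rate H' = pi_0*H(p01) + pi_1*H(p10) = 0.3103*0.958 + 0.6897*0.8541 = 0.8863

0.8863 bits/symbol


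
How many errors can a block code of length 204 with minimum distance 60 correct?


Correction capability = floor((d-1)/2) = floor((60-1)/2) = 29

29 errors


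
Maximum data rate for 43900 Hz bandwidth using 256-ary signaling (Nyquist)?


Rate = 2 * B * log2(M) = 2 * 43900 * 8.0 = 702400.0

702400.0 bps


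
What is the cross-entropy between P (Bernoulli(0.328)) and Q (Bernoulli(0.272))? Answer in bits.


H(P,Q) = -p*log2(q) - (1-p)*log2(1-q). -0.328*log2(0.272) = 0.616089; -0.672*log2(0.728) = 0.307769. H(P,Q) = 0.616089 + 0.307769 = 0.9239

0.9239 bits


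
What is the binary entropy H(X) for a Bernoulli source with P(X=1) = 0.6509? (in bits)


H = -p*log2(p) - (1-p)*log2(1-p). -0.6509*log2(0.6509) = 0.403227; -0.3491*log2(0.3491) = 0.530034. H = 0.403227 + 0.530034 = 0.9333

0.9333 bits


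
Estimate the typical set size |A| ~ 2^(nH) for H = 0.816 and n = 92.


log2|A_typical| = nH = 92 * 0.816 = 75.072, so |A_typical| ~ 2^75.072 = 3.971e+22

3.971e+22


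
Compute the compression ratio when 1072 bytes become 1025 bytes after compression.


Ratio = original / compressed = 1072 / 1025 = 1.0459

1.0459


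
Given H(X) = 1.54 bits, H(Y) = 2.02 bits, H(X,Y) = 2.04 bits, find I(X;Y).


I(X;Y) = H(X) + H(Y) - H(X,Y) = 1.54 + 2.02 - 2.04 = 1.52

1.52 bits


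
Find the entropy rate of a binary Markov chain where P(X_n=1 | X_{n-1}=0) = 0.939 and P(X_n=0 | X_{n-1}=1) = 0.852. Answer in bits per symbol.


Stationary distribution: pi_0 = p10/(p01+p10) = 0.4757, pi_1 = 0.5243. Entropy rate H' = pi_0*H(p01) + pi_1*H(p10) = 0.4757*0.3314 + 0.5243*0.6048 = 0.4747

0.4747 bits/symbol


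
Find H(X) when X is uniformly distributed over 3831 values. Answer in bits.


H = log2(n) = log2(3831) = 11.9035

11.9035 bits


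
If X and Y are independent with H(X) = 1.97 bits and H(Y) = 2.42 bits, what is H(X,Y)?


For independent variables, H(X,Y) = H(X) + H(Y) = 1.97 + 2.42 = 4.39

4.39 bits


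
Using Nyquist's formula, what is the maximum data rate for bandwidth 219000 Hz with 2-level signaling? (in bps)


Rate = 2 * B * log2(M) = 2 * 219000 * 1.0 = 438000.0

438000.0 bps


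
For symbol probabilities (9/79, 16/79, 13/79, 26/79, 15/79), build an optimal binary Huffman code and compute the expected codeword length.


Huffman construction (repeatedly merge the two least-probable nodes; each merge adds 1 bit to every symbol beneath it): 9/79 + 13/79 = 22/79; 15/79 + 16/79 = 31/79; 22/79 + 26/79 = 48/79; 31/79 + 48/79 = 1. Resulting codeword lengths (in the order the probabilities were given): (3, 2, 3, 2, 2). L_avg = sum(p_i * l_i) = 9/79*3 + 16/79*2 + 13/79*3 + 26/79*2 + 15/79*2 = 180/79 = 2.2785

2.2785 bits


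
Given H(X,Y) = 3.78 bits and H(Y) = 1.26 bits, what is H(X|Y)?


H(X|Y) = H(X,Y) - H(Y) = 3.78 - 1.26 = 2.52

2.52 bits


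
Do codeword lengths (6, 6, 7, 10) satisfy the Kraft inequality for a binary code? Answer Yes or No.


Kraft sum = sum(2^(-l_i)) = 0.04, need <= 1. Result: satisfied (a binary prefix-free code with these lengths exists)

Yes


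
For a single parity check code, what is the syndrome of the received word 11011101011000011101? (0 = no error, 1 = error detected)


Syndrome = XOR of all bits = 1 XOR 1 XOR 0 XOR 1 XOR 1 XOR 1 XOR 0 XOR 1 XOR 0 XOR 1 XOR 1 XOR 0 XOR 0 XOR 0 XOR 0 XOR 1 XOR 1 XOR 1 XOR 0 XOR 1 = 0

0


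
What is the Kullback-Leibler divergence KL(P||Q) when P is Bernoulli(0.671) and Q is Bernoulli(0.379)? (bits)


KL = p*log2(p/q) + (1-p)*log2((1-p)/(1-q)) = 0.671*log2(0.671/0.379) + 0.329*log2(0.329/0.621) = 0.2515

0.2515 bits


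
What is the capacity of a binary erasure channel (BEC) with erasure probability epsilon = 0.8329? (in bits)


C = 1 - epsilon = 1 - 0.8329 = 0.1671

0.1671 bits


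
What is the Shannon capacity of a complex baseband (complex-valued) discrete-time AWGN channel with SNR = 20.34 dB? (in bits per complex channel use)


SNR_linear = 10^(20.34/10) = 108.1434; C = log2(1 + SNR_linear) = log2(1 + 108.1434) = 6.7701

6.7701 bits/channel use


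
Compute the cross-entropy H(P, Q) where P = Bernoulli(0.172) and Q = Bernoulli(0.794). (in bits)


H(P,Q) = -p*log2(q) - (1-p)*log2(1-q). -0.172*log2(0.794) = 0.057240; -0.828*log2(0.206) = 1.887247. H(P,Q) = 0.057240 + 1.887247 = 1.9445

1.9445 bits


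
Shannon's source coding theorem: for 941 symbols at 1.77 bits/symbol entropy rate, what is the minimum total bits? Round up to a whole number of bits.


Minimum bits >= n * H = 941 * 1.77 = 1665.57, rounded up to a whole number of bits = 1666

1666 bits


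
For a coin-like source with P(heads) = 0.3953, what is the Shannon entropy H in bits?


H = -p*log2(p) - (1-p)*log2(1-p). -0.3953*log2(0.3953) = 0.529299; -0.6047*log2(0.6047) = 0.438836. H = 0.529299 + 0.438836 = 0.9681

0.9681 bits


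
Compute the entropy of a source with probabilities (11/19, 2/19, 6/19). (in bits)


H = -sum(p_i * log2(p_i)). Terms: -(11/19)*log2(11/19) = 0.456498; -(2/19)*log2(2/19) = 0.341887; -(6/19)*log2(6/19) = 0.525147. H = 0.456498 + 0.341887 + 0.525147 = 1.3235

1.3235 bits


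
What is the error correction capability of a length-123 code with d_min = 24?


Correction capability = floor((d-1)/2) = floor((24-1)/2) = 11

11 errors


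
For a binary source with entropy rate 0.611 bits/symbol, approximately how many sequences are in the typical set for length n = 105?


log2|A_typical| = nH = 105 * 0.611 = 64.155, so |A_typical| ~ 2^64.155 = 2.054e+19

2.054e+19


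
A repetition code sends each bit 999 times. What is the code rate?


Rate = k/n = 1/999

1/999


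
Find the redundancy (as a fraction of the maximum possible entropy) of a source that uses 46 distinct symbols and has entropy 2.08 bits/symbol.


H_max = log2(K) = log2(46) = 5.5236 bits/symbol. Redundancy = 1 - H/H_max = 1 - 2.08/5.5236 = 1 - 0.3766 = 0.6234

0.6234


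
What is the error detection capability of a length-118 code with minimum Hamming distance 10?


Detection capability = d_min - 1 = 10 - 1 = 9

9 errors


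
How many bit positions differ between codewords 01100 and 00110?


Count differing positions: . ^ . ^ . = 2 differences

2


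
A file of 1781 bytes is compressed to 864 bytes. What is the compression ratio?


Ratio = original / compressed = 1781 / 864 = 2.0613

2.0613


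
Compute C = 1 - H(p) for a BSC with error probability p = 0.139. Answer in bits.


H(p) = -p*log2(p) - (1-p)*log2(1-p) = -0.139*log2(0.139) - 0.861*log2(0.861) = 0.395711 + 0.185903 = 0.5816. C = 1 - H(p) = 1 - 0.5816 = 0.4184

0.4184 bits


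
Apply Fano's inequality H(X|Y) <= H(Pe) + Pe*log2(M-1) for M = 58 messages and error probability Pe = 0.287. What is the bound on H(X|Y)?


H(Pe) = -Pe*log2(Pe) - (1-Pe)*log2(1-Pe) = -0.287*log2(0.287) - 0.713*log2(0.713) = 0.516852 + 0.347963 = 0.8648. Pe*log2(M-1) = 0.287*log2(57) = 1.674039. Bound = H(Pe) + Pe*log2(M-1) = 0.516852 + 0.347963 + 1.674039 = 2.5389

2.5389 bits


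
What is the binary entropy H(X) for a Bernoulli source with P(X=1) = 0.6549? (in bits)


H = -p*log2(p) - (1-p)*log2(1-p). -0.6549*log2(0.6549) = 0.399917; -0.3451*log2(0.3451) = 0.529699. H = 0.399917 + 0.529699 = 0.9296

0.9296 bits


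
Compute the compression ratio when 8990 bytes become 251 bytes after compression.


Ratio = original / compressed = 8990 / 251 = 35.8167

35.8167


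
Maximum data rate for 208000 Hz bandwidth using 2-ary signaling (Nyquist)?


Rate = 2 * B * log2(M) = 2 * 208000 * 1.0 = 416000.0

416000.0 bps


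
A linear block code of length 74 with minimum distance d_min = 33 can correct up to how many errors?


Correction capability = floor((d-1)/2) = floor((33-1)/2) = 16

16 errors


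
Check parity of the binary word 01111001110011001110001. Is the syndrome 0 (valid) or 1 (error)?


Syndrome = XOR of all bits = 0 XOR 1 XOR 1 XOR 1 XOR 1 XOR 0 XOR 0 XOR 1 XOR 1 XOR 1 XOR 0 XOR 0 XOR 1 XOR 1 XOR 0 XOR 0 XOR 1 XOR 1 XOR 1 XOR 0 XOR 0 XOR 0 XOR 1 = 1

1


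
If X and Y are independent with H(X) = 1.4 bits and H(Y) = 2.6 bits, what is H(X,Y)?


For independent variables, H(X,Y) = H(X) + H(Y) = 1.4 + 2.6 = 4.0

4.0 bits


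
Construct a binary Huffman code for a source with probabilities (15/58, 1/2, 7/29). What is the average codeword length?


Huffman construction (repeatedly merge the two least-probable nodes; each merge adds 1 bit to every symbol beneath it): 7/29 + 15/58 = 1/2; 1/2 + 1/2 = 1. Resulting codeword lengths (in the order the probabilities were given): (2, 1, 2). L_avg = sum(p_i * l_i) = 15/58*2 + 1/2*1 + 7/29*2 = 3/2 = 1.5

1.5 bits


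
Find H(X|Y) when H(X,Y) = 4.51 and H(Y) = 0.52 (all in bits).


H(X|Y) = H(X,Y) - H(Y) = 4.51 - 0.52 = 3.99

3.99 bits


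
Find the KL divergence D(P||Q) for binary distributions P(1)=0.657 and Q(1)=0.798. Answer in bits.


KL = p*log2(p/q) + (1-p)*log2((1-p)/(1-q)) = 0.657*log2(0.657/0.798) + 0.343*log2(0.343/0.202) = 0.0777

0.0777 bits


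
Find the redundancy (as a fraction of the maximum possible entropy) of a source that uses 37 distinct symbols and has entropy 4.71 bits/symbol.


H_max = log2(K) = log2(37) = 5.2095 bits/symbol. Redundancy = 1 - H/H_max = 1 - 4.71/5.2095 = 1 - 0.9041 = 0.0959

0.0959


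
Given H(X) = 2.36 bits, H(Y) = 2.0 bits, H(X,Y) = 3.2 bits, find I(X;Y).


I(X;Y) = H(X) + H(Y) - H(X,Y) = 2.36 + 2.0 - 3.2 = 1.16

1.16 bits


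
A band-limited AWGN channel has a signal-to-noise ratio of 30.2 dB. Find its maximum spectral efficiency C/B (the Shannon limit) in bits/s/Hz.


SNR_linear = 10^(30.2/10) = 1047.1285; C/B = log2(1 + SNR_linear) = log2(1 + 1047.1285) = 10.0336

10.0336 bits/s/Hz


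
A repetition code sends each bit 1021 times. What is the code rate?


Rate = k/n = 1/1021

1/1021


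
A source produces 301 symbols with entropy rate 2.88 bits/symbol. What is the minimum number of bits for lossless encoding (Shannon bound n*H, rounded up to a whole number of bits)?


Minimum bits >= n * H = 301 * 2.88 = 866.88, rounded up to a whole number of bits = 867

867 bits


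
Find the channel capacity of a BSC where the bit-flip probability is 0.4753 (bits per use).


H(p) = -p*log2(p) - (1-p)*log2(1-p) = -0.4753*log2(0.4753) - 0.5247*log2(0.5247) = 0.510040 + 0.488199 = 0.9982. C = 1 - H(p) = 1 - 0.9982 = 0.0018

0.0018 bits


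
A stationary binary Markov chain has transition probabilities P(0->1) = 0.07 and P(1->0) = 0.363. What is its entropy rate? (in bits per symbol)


Stationary distribution: pi_0 = p10/(p01+p10) = 0.8383, pi_1 = 0.1617. Entropy rate H' = pi_0*H(p01) + pi_1*H(p10) = 0.8383*0.3659 + 0.1617*0.9451 = 0.4596

0.4596 bits/symbol


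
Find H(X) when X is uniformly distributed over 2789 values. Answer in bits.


H = log2(n) = log2(2789) = 11.4455

11.4455 bits


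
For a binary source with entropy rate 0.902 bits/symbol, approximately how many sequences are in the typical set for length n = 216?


log2|A_typical| = nH = 216 * 0.902 = 194.832, so |A_typical| ~ 2^194.832 = 4.470e+58

4.470e+58


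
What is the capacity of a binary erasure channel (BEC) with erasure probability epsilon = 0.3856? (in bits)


C = 1 - epsilon = 1 - 0.3856 = 0.6144

0.6144 bits


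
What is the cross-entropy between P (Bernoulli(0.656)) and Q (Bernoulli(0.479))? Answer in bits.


H(P,Q) = -p*log2(q) - (1-p)*log2(1-q). -0.656*log2(0.479) = 0.696608; -0.344*log2(0.521) = 0.323582. H(P,Q) = 0.696608 + 0.323582 = 1.0202

1.0202 bits


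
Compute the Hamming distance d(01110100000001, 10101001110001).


Count differing positions: ^ ^ . ^ ^ ^ . ^ ^ ^ . . . . = 8 differences

8


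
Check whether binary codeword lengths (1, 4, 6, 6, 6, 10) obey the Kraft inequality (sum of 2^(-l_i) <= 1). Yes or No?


Kraft sum = sum(2^(-l_i)) = 0.6104, need <= 1. Result: satisfied (a binary prefix-free code with these lengths exists)

Yes


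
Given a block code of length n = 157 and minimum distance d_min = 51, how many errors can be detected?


Detection capability = d_min - 1 = 51 - 1 = 50

50 errors


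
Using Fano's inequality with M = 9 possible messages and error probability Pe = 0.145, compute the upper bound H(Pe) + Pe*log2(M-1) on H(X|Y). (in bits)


H(Pe) = -Pe*log2(Pe) - (1-Pe)*log2(1-Pe) = -0.145*log2(0.145) - 0.855*log2(0.855) = 0.403952 + 0.193233 = 0.5972. Pe*log2(M-1) = 0.145*log2(8) = 0.435000. Bound = H(Pe) + Pe*log2(M-1) = 0.403952 + 0.193233 + 0.435000 = 1.0322

1.0322 bits


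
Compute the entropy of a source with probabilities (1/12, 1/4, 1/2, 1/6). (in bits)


H = -sum(p_i * log2(p_i)). Terms: -(1/12)*log2(1/12) = 0.298747; -(1/4)*log2(1/4) = 0.500000; -(1/2)*log2(1/2) = 0.500000; -(1/6)*log2(1/6) = 0.430827. H = 0.298747 + 0.500000 + 0.500000 + 0.430827 = 1.7296

1.7296 bits


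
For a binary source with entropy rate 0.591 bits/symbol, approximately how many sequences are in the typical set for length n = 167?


log2|A_typical| = nH = 167 * 0.591 = 98.697, so |A_typical| ~ 2^98.697 = 5.138e+29

5.138e+29


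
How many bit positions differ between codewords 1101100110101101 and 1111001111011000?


Count differing positions: . . ^ . ^ . ^ . . ^ ^ ^ . ^ . ^ = 8 differences

8


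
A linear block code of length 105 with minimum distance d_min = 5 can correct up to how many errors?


Correction capability = floor((d-1)/2) = floor((5-1)/2) = 2

2 errors


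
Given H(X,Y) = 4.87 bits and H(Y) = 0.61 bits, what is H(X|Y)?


H(X|Y) = H(X,Y) - H(Y) = 4.87 - 0.61 = 4.26

4.26 bits


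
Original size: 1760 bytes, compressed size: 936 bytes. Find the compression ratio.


Ratio = original / compressed = 1760 / 936 = 1.8803

1.8803


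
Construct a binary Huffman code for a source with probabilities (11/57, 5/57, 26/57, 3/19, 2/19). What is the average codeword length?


Huffman construction (repeatedly merge the two least-probable nodes; each merge adds 1 bit to every symbol beneath it): 5/57 + 2/19 = 11/57; 3/19 + 11/57 = 20/57; 11/57 + 20/57 = 31/57; 26/57 + 31/57 = 1. Resulting codeword lengths (in the order the probabilities were given): (3, 3, 1, 3, 3). L_avg = sum(p_i * l_i) = 11/57*3 + 5/57*3 + 26/57*1 + 3/19*3 + 2/19*3 = 119/57 = 2.0877

2.0877 bits


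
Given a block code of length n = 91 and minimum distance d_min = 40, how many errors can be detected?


Detection capability = d_min - 1 = 40 - 1 = 39

39 errors


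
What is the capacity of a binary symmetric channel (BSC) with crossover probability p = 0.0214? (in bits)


H(p) = -p*log2(p) - (1-p)*log2(1-p) = -0.0214*log2(0.0214) - 0.9786*log2(0.9786) = 0.118690 + 0.030541 = 0.1492. C = 1 - H(p) = 1 - 0.1492 = 0.8508

0.8508 bits


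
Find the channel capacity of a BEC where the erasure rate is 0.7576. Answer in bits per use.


C = 1 - epsilon = 1 - 0.7576 = 0.2424

0.2424 bits


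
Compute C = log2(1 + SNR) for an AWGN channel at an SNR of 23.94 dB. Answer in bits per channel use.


SNR_linear = 10^(23.94/10) = 247.7422; C = log2(1 + SNR_linear) = log2(1 + 247.7422) = 7.9585

7.9585 bits/channel use


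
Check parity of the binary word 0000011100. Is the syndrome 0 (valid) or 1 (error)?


Syndrome = XOR of all bits = 0 XOR 0 XOR 0 XOR 0 XOR 0 XOR 1 XOR 1 XOR 1 XOR 0 XOR 0 = 1

1


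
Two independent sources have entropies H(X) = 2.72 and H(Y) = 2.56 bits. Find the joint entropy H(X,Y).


For independent variables, H(X,Y) = H(X) + H(Y) = 2.72 + 2.56 = 5.28

5.28 bits


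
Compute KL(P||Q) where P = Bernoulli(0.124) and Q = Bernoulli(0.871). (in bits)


KL = p*log2(p/q) + (1-p)*log2((1-p)/(1-q)) = 0.124*log2(0.124/0.871) + 0.876*log2(0.876/0.129) = 2.0721

2.0721 bits


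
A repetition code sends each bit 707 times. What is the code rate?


Rate = k/n = 1/707

1/707


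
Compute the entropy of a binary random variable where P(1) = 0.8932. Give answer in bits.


H = -p*log2(p) - (1-p)*log2(1-p). -0.8932*log2(0.8932) = 0.145542; -0.1068*log2(0.1068) = 0.344645. H = 0.145542 + 0.344645 = 0.4902

0.4902 bits


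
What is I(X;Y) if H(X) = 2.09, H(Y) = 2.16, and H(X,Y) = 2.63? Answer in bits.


I(X;Y) = H(X) + H(Y) - H(X,Y) = 2.09 + 2.16 - 2.63 = 1.62

1.62 bits


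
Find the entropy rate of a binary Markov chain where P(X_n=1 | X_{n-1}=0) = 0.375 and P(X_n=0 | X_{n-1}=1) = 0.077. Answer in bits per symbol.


Stationary distribution: pi_0 = p10/(p01+p10) = 0.1704, pi_1 = 0.8296. Entropy rate H' = pi_0*H(p01) + pi_1*H(p10) = 0.1704*0.9544 + 0.8296*0.3915 = 0.4874

0.4874 bits/symbol


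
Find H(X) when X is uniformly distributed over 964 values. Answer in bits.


H = log2(n) = log2(964) = 9.9129

9.9129 bits


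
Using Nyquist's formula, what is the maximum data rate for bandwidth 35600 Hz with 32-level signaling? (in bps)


Rate = 2 * B * log2(M) = 2 * 35600 * 5.0 = 356000.0

356000.0 bps


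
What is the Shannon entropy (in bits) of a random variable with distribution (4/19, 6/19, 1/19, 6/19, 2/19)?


H = -sum(p_i * log2(p_i)). Terms: -(4/19)*log2(4/19) = 0.473248; -(6/19)*log2(6/19) = 0.525147; -(1/19)*log2(1/19) = 0.223575; -(6/19)*log2(6/19) = 0.525147; -(2/19)*log2(2/19) = 0.341887. H = 0.473248 + 0.525147 + 0.223575 + 0.525147 + 0.341887 = 2.089

2.089 bits


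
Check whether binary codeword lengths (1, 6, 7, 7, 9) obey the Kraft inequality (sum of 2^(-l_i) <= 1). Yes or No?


Kraft sum = sum(2^(-l_i)) = 0.5332, need <= 1. Result: satisfied (a binary prefix-free code with these lengths exists)

Yes


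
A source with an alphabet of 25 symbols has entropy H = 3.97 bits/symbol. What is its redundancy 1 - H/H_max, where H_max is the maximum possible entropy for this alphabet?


H_max = log2(K) = log2(25) = 4.6439 bits/symbol. Redundancy = 1 - H/H_max = 1 - 3.97/4.6439 = 1 - 0.8549 = 0.1451

0.1451


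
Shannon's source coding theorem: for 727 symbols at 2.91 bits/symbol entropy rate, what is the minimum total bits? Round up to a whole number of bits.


Minimum bits >= n * H = 727 * 2.91 = 2115.57, rounded up to a whole number of bits = 2116

2116 bits


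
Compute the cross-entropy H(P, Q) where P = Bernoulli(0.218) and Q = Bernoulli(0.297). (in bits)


H(P,Q) = -p*log2(q) - (1-p)*log2(1-q). -0.218*log2(0.297) = 0.381819; -0.782*log2(0.703) = 0.397571. H(P,Q) = 0.381819 + 0.397571 = 0.7794

0.7794 bits


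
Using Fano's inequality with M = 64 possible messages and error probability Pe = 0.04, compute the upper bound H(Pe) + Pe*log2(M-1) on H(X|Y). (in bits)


H(Pe) = -Pe*log2(Pe) - (1-Pe)*log2(1-Pe) = -0.04*log2(0.04) - 0.96*log2(0.96) = 0.185754 + 0.056538 = 0.2423. Pe*log2(M-1) = 0.04*log2(63) = 0.239091. Bound = H(Pe) + Pe*log2(M-1) = 0.185754 + 0.056538 + 0.239091 = 0.4814

0.4814 bits


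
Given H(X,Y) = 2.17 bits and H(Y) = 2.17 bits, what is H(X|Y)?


H(X|Y) = H(X,Y) - H(Y) = 2.17 - 2.17 = 0.0

0.0 bits


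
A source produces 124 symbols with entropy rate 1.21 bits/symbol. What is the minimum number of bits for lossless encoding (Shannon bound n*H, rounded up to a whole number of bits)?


Minimum bits >= n * H = 124 * 1.21 = 150.04, rounded up to a whole number of bits = 151

151 bits


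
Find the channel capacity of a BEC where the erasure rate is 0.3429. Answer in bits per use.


C = 1 - epsilon = 1 - 0.3429 = 0.6571

0.6571 bits


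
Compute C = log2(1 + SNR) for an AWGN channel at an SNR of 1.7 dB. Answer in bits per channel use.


SNR_linear = 10^(1.7/10) = 1.4791; C = log2(1 + SNR_linear) = log2(1 + 1.4791) = 1.3098

1.3098 bits/channel use


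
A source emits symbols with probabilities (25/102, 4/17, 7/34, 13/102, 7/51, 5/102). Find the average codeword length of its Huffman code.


Huffman construction (repeatedly merge the two least-probable nodes; each merge adds 1 bit to every symbol beneath it): 5/102 + 13/102 = 3/17; 7/51 + 3/17 = 16/51; 7/34 + 4/17 = 15/34; 25/102 + 16/51 = 19/34; 15/34 + 19/34 = 1. Resulting codeword lengths (in the order the probabilities were given): (2, 2, 2, 4, 3, 4). L_avg = sum(p_i * l_i) = 25/102*2 + 4/17*2 + 7/34*2 + 13/102*4 + 7/51*3 + 5/102*4 = 127/51 = 2.4902

2.4902 bits


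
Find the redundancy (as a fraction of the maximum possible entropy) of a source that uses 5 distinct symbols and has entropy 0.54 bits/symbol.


H_max = log2(K) = log2(5) = 2.3219 bits/symbol. Redundancy = 1 - H/H_max = 1 - 0.54/2.3219 = 1 - 0.2326 = 0.7674

0.7674


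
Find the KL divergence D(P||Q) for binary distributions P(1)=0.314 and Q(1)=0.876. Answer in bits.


KL = p*log2(p/q) + (1-p)*log2((1-p)/(1-q)) = 0.314*log2(0.314/0.876) + 0.686*log2(0.686/0.124) = 1.2282

1.2282 bits


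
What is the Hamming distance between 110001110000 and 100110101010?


Count differing positions: . ^ . ^ ^ ^ . ^ ^ . ^ . = 7 differences

7


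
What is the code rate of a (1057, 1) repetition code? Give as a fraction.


Rate = k/n = 1/1057

1/1057


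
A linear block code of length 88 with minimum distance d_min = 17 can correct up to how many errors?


Correction capability = floor((d-1)/2) = floor((17-1)/2) = 8

8 errors


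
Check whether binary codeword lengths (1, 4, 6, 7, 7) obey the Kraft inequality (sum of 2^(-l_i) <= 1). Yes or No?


Kraft sum = sum(2^(-l_i)) = 0.5938, need <= 1. Result: satisfied (a binary prefix-free code with these lengths exists)

Yes


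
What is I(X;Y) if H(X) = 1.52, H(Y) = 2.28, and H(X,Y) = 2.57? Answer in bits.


I(X;Y) = H(X) + H(Y) - H(X,Y) = 1.52 + 2.28 - 2.57 = 1.23

1.23 bits


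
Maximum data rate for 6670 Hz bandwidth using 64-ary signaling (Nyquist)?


Rate = 2 * B * log2(M) = 2 * 6670 * 6.0 = 80040.0

80040.0 bps


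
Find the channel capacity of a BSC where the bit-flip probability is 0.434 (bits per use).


H(p) = -p*log2(p) - (1-p)*log2(1-p) = -0.434*log2(0.434) - 0.566*log2(0.566) = 0.522637 + 0.464757 = 0.9874. C = 1 - H(p) = 1 - 0.9874 = 0.0126

0.0126 bits


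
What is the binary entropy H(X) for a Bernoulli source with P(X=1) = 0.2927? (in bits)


H = -p*log2(p) - (1-p)*log2(1-p). -0.2927*log2(0.2927) = 0.518812; -0.7073*log2(0.7073) = 0.353371. H = 0.518812 + 0.353371 = 0.8722

0.8722 bits


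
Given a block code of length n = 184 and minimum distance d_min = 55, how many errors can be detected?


Detection capability = d_min - 1 = 55 - 1 = 54

54 errors


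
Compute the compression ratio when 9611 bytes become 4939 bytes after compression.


Ratio = original / compressed = 9611 / 4939 = 1.9459

1.9459


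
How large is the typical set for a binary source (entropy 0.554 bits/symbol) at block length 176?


log2|A_typical| = nH = 176 * 0.554 = 97.504, so |A_typical| ~ 2^97.504 = 2.247e+29

2.247e+29


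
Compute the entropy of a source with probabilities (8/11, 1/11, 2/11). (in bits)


H = -sum(p_i * log2(p_i)). Terms: -(8/11)*log2(8/11) = 0.334132; -(1/11)*log2(1/11) = 0.314494; -(2/11)*log2(2/11) = 0.447169. H = 0.334132 + 0.314494 + 0.447169 = 1.0958

1.0958 bits


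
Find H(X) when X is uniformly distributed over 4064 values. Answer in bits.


H = log2(n) = log2(4064) = 11.9887

11.9887 bits


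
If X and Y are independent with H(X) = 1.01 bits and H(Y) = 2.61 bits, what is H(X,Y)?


For independent variables, H(X,Y) = H(X) + H(Y) = 1.01 + 2.61 = 3.62

3.62 bits
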